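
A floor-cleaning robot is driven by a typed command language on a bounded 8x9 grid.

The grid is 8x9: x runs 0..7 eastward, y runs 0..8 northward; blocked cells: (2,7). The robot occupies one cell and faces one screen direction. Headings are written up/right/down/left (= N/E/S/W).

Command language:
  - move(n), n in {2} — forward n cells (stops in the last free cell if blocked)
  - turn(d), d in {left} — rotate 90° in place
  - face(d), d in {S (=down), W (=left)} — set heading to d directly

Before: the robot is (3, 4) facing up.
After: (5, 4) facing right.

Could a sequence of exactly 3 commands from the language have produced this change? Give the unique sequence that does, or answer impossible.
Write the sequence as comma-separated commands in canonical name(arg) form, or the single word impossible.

key: cell and facing (now E) both changed — the 3 commands mix motion and turning
from: (3, 4) facing up
t=1 face(S) ⇒ (3, 4) facing down
t=2 turn(left) ⇒ (3, 4) facing right
t=3 move(2) ⇒ (5, 4) facing right
uniquely the one of 64 3-step routes that fits.

face(S), turn(left), move(2)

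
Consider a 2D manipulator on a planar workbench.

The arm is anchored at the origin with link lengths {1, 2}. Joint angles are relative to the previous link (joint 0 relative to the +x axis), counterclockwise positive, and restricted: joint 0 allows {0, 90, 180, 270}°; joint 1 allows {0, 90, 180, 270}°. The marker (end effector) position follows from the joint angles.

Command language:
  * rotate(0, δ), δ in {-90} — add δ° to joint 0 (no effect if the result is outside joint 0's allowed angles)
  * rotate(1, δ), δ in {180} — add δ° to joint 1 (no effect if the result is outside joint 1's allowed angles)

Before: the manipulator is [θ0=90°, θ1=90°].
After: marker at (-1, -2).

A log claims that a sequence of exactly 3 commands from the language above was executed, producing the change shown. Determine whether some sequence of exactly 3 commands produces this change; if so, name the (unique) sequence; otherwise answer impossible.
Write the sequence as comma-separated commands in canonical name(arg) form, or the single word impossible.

t0: [θ0=90°, θ1=90°]
step 1 (rotate(0, -90)): [θ0=0°, θ1=90°]
step 2 (rotate(0, -90)): [θ0=270°, θ1=90°]
step 3 (rotate(0, -90)): [θ0=180°, θ1=90°]
all 8 alternatives checked — unique.

rotate(0, -90), rotate(0, -90), rotate(0, -90)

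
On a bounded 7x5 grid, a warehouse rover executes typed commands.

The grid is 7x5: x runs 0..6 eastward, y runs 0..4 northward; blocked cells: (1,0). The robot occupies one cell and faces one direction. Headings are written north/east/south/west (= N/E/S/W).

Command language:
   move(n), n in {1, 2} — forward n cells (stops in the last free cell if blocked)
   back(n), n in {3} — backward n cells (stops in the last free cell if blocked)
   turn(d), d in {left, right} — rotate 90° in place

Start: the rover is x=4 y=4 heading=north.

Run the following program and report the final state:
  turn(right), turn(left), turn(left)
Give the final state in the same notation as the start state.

initial: x=4 y=4 heading=north
step 1 (turn(right)): x=4 y=4 heading=east
step 2 (turn(left)): x=4 y=4 heading=north
step 3 (turn(left)): x=4 y=4 heading=west

x=4 y=4 heading=west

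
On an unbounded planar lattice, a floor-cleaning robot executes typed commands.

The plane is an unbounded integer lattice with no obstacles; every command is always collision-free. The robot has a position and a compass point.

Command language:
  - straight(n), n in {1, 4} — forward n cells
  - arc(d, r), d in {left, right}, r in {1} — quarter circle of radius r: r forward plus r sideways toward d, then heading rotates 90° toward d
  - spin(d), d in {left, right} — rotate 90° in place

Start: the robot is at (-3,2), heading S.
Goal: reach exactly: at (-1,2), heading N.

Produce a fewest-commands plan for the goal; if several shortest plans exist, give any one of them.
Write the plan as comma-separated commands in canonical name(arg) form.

from: at (-3,2), heading S
1. arc(left, 1) → at (-2,1), heading E
2. arc(left, 1) → at (-1,2), heading N
nothing shorter than 2 reaches the goal.

arc(left, 1), arc(left, 1)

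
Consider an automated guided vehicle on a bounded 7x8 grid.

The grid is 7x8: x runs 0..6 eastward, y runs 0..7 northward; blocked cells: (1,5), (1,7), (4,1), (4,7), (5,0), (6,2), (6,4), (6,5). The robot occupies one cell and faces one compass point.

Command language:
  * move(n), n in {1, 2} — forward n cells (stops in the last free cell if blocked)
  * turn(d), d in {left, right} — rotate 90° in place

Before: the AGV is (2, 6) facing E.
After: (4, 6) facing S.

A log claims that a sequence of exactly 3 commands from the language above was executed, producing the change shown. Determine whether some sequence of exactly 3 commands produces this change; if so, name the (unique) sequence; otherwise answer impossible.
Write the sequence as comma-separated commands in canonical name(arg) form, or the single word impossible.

move(1), move(1), turn(right)

key: running turn(right) before move(1) would end elsewhere — order is forced
begin: (2, 6) facing E
1. move(1) → (3, 6) facing E
2. move(1) → (4, 6) facing E
3. turn(right) → (4, 6) facing S
no other 3-command option fits: unique.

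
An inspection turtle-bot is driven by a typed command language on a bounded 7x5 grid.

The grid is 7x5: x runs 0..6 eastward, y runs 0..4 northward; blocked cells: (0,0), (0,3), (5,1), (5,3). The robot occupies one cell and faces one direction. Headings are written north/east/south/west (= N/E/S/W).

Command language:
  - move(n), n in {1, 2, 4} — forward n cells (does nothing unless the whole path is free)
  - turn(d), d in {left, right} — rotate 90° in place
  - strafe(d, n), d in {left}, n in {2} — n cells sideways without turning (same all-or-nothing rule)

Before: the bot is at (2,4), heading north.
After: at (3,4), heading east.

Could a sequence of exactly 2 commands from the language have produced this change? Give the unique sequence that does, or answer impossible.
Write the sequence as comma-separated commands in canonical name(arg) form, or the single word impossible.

turn(right), move(1)

key: order matters: swapping turn(right) and move(1) lands elsewhere
begin: at (2,4), heading north
t=1 turn(right) ⇒ at (2,4), heading east
t=2 move(1) ⇒ at (3,4), heading east
uniquely the one of 36 2-step routes that fits.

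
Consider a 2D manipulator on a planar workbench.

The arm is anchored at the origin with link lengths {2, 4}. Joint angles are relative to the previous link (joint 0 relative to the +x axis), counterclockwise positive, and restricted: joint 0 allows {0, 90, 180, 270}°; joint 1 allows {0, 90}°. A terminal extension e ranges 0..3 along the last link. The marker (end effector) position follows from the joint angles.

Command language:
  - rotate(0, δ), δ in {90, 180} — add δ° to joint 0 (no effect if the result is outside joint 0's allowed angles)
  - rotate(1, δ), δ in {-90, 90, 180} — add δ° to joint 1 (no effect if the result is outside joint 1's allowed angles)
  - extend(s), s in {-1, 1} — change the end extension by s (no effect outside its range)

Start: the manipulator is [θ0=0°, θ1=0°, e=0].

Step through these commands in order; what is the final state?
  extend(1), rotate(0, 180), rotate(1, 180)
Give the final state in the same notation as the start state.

[θ0=180°, θ1=0°, e=1]

start: [θ0=0°, θ1=0°, e=0]
[1] after extend(1): [θ0=0°, θ1=0°, e=1]
[2] after rotate(0, 180): [θ0=180°, θ1=0°, e=1]
[3] after rotate(1, 180): [θ0=180°, θ1=0°, e=1]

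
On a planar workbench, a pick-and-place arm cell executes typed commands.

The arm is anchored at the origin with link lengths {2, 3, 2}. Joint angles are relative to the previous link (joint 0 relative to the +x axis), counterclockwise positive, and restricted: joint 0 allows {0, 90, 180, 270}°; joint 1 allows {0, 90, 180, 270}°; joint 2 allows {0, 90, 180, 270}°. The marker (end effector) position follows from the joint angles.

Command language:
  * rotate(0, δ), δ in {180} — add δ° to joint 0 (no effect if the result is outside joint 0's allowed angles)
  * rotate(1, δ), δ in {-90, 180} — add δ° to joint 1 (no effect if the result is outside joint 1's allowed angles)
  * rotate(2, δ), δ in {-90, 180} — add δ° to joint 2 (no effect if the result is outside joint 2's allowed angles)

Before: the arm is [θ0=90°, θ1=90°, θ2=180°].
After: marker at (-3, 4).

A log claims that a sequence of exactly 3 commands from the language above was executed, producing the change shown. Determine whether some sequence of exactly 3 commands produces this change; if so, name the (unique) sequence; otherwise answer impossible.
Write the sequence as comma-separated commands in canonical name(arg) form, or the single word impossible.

rotate(2, -90), rotate(2, -90), rotate(2, -90)

start: [θ0=90°, θ1=90°, θ2=180°]
step 1 (rotate(2, -90)): [θ0=90°, θ1=90°, θ2=90°]
step 2 (rotate(2, -90)): [θ0=90°, θ1=90°, θ2=0°]
step 3 (rotate(2, -90)): [θ0=90°, θ1=90°, θ2=270°]
all 125 alternatives checked — unique.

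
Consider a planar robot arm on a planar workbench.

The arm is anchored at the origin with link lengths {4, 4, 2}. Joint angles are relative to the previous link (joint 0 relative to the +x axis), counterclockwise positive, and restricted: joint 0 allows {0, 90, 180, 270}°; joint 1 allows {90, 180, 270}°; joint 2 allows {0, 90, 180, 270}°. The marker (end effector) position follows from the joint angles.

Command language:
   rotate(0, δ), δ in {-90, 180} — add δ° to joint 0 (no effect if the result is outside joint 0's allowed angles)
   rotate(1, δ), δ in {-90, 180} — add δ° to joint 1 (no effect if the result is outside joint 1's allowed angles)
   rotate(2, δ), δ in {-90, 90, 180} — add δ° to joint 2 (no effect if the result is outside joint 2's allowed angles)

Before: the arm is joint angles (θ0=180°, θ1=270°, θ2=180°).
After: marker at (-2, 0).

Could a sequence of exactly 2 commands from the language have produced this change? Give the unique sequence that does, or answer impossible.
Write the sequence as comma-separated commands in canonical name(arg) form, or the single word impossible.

rotate(1, -90), rotate(1, 180)

key: order matters: swapping rotate(1, -90) and rotate(1, 180) lands elsewhere
t0: joint angles (θ0=180°, θ1=270°, θ2=180°)
[1] after rotate(1, -90): joint angles (θ0=180°, θ1=180°, θ2=180°)
[2] after rotate(1, 180): joint angles (θ0=180°, θ1=180°, θ2=180°)
no other 2-command option fits: unique.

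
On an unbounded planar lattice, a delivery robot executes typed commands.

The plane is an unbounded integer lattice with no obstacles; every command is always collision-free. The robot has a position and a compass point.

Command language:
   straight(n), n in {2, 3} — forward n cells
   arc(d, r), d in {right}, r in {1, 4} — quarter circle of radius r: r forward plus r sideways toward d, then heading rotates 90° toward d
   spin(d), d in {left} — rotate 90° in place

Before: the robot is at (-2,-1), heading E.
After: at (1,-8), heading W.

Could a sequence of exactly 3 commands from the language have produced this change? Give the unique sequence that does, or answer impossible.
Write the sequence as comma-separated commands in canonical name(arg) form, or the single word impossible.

key: running arc(right, 1) before arc(right, 4) would end elsewhere — order is forced
from: at (-2,-1), heading E
1. arc(right, 4) → at (2,-5), heading S
2. straight(2) → at (2,-7), heading S
3. arc(right, 1) → at (1,-8), heading W
uniquely the one of 125 3-step routes that fits.

arc(right, 4), straight(2), arc(right, 1)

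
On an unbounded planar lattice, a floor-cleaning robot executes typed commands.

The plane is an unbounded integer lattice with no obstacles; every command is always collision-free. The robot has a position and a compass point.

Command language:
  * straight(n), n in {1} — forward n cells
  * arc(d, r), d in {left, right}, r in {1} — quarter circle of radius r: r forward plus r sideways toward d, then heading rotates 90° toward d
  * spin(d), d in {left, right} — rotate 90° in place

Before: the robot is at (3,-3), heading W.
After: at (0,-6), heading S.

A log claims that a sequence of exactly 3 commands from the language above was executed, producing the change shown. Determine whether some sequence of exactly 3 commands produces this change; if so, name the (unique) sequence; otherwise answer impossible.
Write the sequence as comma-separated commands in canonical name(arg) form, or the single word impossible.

key: position moved to (0,-6) AND the heading swung to S — translation plus rotation needed
start: at (3,-3), heading W
1. arc(left, 1) → at (2,-4), heading S
2. arc(right, 1) → at (1,-5), heading W
3. arc(left, 1) → at (0,-6), heading S
no other 3-command option fits: unique.

arc(left, 1), arc(right, 1), arc(left, 1)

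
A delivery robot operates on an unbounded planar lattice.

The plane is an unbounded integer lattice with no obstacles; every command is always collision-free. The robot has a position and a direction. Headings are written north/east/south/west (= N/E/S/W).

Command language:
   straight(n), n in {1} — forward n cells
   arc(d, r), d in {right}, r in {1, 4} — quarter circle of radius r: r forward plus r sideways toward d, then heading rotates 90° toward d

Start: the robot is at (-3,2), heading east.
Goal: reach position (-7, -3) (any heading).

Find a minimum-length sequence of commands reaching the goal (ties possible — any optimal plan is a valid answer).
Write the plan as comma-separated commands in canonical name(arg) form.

begin: at (-3,2), heading east
1. arc(right, 1) → at (-2,1), heading south
2. arc(right, 4) → at (-6,-3), heading west
3. straight(1) → at (-7,-3), heading west
nothing shorter than 3 reaches the goal.

arc(right, 1), arc(right, 4), straight(1)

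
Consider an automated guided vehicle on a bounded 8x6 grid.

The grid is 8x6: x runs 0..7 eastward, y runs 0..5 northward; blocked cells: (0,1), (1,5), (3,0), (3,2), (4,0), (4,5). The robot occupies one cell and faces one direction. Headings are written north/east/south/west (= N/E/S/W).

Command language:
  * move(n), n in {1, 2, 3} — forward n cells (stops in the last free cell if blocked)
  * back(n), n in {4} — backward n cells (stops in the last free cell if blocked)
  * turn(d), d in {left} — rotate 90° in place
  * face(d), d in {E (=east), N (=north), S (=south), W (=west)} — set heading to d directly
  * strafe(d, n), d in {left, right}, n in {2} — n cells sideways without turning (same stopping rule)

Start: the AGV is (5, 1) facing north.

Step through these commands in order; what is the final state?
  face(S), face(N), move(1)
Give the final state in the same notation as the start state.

(5, 2) facing north

t0: (5, 1) facing north
step 1 (face(S)): (5, 1) facing south
step 2 (face(N)): (5, 1) facing north
step 3 (move(1)): (5, 2) facing north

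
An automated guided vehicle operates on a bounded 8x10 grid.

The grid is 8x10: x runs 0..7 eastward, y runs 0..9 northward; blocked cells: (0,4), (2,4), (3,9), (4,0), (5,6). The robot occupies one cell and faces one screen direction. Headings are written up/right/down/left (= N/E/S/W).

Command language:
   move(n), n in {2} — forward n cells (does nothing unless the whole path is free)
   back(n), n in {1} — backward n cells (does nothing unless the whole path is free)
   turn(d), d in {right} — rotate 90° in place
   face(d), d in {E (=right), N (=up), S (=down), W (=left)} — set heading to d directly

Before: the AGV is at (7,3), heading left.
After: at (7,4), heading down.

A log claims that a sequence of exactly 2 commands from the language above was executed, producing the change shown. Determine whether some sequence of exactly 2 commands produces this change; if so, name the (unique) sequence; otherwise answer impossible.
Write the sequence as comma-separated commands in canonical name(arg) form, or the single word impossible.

key: cell and facing (now S) both changed — the 2 commands mix motion and turning
start: at (7,3), heading left
t=1 face(S) ⇒ at (7,3), heading down
t=2 back(1) ⇒ at (7,4), heading down
all 49 alternatives checked — unique.

face(S), back(1)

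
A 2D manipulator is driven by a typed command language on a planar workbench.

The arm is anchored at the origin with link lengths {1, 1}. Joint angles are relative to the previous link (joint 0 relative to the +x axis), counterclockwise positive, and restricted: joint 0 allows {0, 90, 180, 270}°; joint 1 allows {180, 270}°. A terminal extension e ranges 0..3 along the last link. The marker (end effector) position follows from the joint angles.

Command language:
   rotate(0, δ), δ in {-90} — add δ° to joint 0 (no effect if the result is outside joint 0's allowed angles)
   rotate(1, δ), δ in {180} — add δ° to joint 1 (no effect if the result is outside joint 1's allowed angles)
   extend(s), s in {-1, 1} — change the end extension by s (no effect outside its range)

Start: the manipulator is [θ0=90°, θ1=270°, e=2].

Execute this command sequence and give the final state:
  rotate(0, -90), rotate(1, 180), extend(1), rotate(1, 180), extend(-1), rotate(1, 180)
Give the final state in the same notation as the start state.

begin: [θ0=90°, θ1=270°, e=2]
1. rotate(0, -90) → [θ0=0°, θ1=270°, e=2]
2. rotate(1, 180) → [θ0=0°, θ1=270°, e=2]
3. extend(1) → [θ0=0°, θ1=270°, e=3]
4. rotate(1, 180) → [θ0=0°, θ1=270°, e=3]
5. extend(-1) → [θ0=0°, θ1=270°, e=2]
6. rotate(1, 180) → [θ0=0°, θ1=270°, e=2]

[θ0=0°, θ1=270°, e=2]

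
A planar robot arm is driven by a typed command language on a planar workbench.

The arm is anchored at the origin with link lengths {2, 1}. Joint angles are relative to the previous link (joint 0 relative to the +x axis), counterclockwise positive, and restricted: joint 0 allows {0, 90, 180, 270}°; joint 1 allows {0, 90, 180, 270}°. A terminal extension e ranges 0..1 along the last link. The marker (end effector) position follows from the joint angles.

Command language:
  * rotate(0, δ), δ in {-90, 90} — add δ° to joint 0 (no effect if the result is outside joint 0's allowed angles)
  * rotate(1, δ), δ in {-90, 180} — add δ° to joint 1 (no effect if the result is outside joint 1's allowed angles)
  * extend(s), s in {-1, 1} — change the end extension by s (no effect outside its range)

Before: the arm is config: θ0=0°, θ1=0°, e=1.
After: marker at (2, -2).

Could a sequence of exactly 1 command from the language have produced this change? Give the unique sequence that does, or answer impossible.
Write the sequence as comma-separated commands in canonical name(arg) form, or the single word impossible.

t0: config: θ0=0°, θ1=0°, e=1
1. rotate(1, -90) → config: θ0=0°, θ1=270°, e=1
all 6 alternatives checked — unique.

rotate(1, -90)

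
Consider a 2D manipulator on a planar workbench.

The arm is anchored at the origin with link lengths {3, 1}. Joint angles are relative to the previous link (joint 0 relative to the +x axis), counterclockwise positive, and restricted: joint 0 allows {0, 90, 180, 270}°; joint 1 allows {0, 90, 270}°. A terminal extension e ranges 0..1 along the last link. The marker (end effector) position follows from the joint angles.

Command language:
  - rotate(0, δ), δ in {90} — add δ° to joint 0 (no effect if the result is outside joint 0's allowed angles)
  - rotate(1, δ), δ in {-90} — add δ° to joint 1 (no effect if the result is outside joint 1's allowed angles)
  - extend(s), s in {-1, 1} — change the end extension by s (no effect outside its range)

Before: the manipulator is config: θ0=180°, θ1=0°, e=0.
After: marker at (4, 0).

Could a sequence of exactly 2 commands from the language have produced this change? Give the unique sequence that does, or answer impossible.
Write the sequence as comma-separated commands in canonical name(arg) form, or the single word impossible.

begin: config: θ0=180°, θ1=0°, e=0
1. rotate(0, 90) → config: θ0=270°, θ1=0°, e=0
2. rotate(0, 90) → config: θ0=0°, θ1=0°, e=0
uniquely the one of 16 2-step routes that fits.

rotate(0, 90), rotate(0, 90)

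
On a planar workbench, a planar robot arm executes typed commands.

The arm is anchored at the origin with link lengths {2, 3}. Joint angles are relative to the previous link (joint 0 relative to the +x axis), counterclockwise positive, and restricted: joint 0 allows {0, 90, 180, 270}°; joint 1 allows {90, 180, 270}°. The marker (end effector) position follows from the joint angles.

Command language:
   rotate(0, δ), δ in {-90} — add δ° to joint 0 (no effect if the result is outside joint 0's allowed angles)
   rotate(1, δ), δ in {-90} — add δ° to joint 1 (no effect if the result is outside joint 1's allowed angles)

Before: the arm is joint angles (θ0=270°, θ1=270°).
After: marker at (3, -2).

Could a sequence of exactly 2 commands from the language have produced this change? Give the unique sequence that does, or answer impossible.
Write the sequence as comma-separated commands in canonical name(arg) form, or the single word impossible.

begin: joint angles (θ0=270°, θ1=270°)
step 1 (rotate(1, -90)): joint angles (θ0=270°, θ1=180°)
step 2 (rotate(1, -90)): joint angles (θ0=270°, θ1=90°)
uniquely the one of 4 2-step routes that fits.

rotate(1, -90), rotate(1, -90)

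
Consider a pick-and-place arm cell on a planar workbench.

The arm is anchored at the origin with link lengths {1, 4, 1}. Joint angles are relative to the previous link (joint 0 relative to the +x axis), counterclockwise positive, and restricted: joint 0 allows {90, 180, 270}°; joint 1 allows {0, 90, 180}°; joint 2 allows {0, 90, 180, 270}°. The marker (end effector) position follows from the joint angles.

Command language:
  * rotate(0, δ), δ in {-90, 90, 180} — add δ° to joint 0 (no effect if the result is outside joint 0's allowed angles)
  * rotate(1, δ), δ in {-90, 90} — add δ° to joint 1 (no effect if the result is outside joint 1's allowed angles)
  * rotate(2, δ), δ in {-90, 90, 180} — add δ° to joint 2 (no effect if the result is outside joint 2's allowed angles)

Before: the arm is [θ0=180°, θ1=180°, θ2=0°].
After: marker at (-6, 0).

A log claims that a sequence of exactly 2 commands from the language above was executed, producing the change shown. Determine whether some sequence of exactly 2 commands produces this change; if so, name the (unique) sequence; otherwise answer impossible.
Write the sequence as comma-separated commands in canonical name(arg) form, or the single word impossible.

t0: [θ0=180°, θ1=180°, θ2=0°]
step 1 (rotate(1, -90)): [θ0=180°, θ1=90°, θ2=0°]
step 2 (rotate(1, -90)): [θ0=180°, θ1=0°, θ2=0°]
no rival 2-sequence matches.

rotate(1, -90), rotate(1, -90)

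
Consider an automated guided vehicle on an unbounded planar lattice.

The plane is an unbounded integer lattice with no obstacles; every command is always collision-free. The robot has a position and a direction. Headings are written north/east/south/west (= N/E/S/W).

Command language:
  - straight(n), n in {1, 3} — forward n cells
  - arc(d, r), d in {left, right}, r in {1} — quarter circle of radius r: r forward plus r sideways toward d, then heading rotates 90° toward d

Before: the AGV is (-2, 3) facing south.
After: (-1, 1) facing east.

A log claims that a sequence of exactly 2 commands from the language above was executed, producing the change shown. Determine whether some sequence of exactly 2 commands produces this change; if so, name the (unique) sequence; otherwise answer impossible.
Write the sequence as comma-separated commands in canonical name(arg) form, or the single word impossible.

key: running arc(left, 1) before straight(1) would end elsewhere — order is forced
begin: (-2, 3) facing south
1. straight(1) → (-2, 2) facing south
2. arc(left, 1) → (-1, 1) facing east
all 16 alternatives checked — unique.

straight(1), arc(left, 1)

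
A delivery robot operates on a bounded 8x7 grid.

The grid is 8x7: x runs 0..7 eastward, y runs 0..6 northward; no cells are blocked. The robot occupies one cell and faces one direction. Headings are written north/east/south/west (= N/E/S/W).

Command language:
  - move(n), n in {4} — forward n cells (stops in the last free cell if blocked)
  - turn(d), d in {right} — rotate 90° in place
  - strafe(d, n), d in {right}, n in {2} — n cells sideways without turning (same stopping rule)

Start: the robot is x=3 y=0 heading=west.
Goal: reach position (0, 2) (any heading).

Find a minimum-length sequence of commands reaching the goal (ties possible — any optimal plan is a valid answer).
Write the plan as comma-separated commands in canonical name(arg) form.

initial: x=3 y=0 heading=west
1. strafe(right, 2) → x=3 y=2 heading=west
2. move(4) → x=0 y=2 heading=west
shorter routes all fall short; 2 is best.

strafe(right, 2), move(4)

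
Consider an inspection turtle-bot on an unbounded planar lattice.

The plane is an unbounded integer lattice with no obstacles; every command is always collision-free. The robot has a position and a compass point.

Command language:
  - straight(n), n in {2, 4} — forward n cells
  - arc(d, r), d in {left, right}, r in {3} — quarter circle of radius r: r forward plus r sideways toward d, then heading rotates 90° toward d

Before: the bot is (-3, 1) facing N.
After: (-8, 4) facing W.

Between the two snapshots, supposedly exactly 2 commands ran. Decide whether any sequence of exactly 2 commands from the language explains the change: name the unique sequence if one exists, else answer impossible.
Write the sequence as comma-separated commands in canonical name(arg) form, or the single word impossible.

key: position moved to (-8,4) AND the heading swung to W — translation plus rotation needed
from: (-3, 1) facing N
1. arc(left, 3) → (-6, 4) facing W
2. straight(2) → (-8, 4) facing W
uniquely the one of 16 2-step routes that fits.

arc(left, 3), straight(2)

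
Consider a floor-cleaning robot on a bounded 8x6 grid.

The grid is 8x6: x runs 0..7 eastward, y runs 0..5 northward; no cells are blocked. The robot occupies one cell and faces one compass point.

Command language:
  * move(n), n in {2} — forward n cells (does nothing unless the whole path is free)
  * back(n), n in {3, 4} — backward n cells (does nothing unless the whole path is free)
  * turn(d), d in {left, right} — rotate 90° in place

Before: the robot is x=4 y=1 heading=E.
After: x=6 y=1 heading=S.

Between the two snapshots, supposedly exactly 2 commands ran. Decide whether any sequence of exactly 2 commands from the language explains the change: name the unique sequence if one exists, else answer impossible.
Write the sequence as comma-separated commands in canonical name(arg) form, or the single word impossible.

move(2), turn(right)

key: position moved to (6,1) AND the heading swung to S — translation plus rotation needed
start: x=4 y=1 heading=E
t=1 move(2) ⇒ x=6 y=1 heading=E
t=2 turn(right) ⇒ x=6 y=1 heading=S
no rival 2-sequence matches.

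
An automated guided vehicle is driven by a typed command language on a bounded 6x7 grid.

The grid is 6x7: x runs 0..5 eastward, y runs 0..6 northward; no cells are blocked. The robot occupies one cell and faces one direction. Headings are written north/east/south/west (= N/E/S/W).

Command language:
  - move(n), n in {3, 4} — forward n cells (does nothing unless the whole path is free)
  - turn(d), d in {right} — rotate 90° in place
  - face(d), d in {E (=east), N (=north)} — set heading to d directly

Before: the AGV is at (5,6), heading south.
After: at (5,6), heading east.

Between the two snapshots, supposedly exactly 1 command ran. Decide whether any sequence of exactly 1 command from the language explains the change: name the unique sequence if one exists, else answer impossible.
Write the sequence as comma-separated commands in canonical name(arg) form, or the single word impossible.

key: (5,6) unchanged — the single command moves nothing
begin: at (5,6), heading south
1. face(E) → at (5,6), heading east
no rival 1-sequence matches.

face(E)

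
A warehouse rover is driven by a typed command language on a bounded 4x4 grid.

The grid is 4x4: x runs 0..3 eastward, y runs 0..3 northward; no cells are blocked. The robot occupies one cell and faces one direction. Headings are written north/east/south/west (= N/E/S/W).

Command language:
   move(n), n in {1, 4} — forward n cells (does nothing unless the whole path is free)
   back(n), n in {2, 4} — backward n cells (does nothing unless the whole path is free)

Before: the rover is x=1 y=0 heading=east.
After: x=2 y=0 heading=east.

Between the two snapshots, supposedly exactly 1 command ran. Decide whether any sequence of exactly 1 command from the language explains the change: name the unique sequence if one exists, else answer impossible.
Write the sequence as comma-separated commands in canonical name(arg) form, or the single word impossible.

move(1)

key: still facing E — the one step turns nothing
initial: x=1 y=0 heading=east
t=1 move(1) ⇒ x=2 y=0 heading=east
no rival 1-sequence matches.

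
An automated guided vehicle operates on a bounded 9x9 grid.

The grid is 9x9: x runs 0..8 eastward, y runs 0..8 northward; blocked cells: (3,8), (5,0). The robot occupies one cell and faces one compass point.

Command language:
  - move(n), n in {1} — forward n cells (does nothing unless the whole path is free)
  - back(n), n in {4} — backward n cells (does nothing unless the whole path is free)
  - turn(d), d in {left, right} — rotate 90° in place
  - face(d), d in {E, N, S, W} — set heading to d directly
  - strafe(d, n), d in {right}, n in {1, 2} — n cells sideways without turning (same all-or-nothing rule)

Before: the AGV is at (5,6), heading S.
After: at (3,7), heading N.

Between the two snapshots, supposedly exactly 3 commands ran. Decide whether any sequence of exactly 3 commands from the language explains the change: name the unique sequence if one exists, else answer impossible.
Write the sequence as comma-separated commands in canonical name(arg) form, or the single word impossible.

strafe(right, 2), face(N), move(1)

key: cell and facing (now N) both changed — the 3 commands mix motion and turning
initial: at (5,6), heading S
1. strafe(right, 2) → at (3,6), heading S
2. face(N) → at (3,6), heading N
3. move(1) → at (3,7), heading N
no other 3-command option fits: unique.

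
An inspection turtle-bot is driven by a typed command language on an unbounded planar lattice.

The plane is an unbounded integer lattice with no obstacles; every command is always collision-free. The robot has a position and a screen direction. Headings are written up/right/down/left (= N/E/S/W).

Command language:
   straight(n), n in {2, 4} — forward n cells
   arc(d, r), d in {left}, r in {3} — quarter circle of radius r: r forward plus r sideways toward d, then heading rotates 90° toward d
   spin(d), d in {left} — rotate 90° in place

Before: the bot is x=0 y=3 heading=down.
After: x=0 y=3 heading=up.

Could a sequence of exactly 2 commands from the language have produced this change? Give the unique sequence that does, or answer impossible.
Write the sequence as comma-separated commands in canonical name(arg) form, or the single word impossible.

spin(left), spin(left)

key: parked at (0,3) the whole time — nothing moves the robot
begin: x=0 y=3 heading=down
1. spin(left) → x=0 y=3 heading=right
2. spin(left) → x=0 y=3 heading=up
no other 2-command option fits: unique.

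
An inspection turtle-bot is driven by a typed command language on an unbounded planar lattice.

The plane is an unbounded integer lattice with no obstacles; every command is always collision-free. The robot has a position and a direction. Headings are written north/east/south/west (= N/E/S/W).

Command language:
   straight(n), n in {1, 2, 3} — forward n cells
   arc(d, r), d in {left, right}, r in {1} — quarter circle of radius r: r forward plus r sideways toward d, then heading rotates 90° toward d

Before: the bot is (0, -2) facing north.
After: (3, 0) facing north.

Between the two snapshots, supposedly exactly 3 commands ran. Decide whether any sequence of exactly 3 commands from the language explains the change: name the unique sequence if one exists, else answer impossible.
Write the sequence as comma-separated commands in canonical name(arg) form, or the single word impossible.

key: still facing N at the end — net rotation zero over 3 steps
t0: (0, -2) facing north
t=1 arc(right, 1) ⇒ (1, -1) facing east
t=2 straight(1) ⇒ (2, -1) facing east
t=3 arc(left, 1) ⇒ (3, 0) facing north
all 125 alternatives checked — unique.

arc(right, 1), straight(1), arc(left, 1)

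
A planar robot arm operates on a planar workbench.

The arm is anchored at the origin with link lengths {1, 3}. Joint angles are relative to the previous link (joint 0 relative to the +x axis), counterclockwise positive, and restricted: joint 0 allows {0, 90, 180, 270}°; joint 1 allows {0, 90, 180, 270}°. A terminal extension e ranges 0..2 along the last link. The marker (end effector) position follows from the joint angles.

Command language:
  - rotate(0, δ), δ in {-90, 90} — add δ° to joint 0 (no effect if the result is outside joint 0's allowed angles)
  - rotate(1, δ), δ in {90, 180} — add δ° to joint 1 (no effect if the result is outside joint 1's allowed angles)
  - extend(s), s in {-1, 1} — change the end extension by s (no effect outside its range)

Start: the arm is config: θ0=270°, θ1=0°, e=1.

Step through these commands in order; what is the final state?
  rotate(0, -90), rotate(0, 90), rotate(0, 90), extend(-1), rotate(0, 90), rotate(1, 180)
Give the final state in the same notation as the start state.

config: θ0=90°, θ1=180°, e=0

begin: config: θ0=270°, θ1=0°, e=1
[1] after rotate(0, -90): config: θ0=180°, θ1=0°, e=1
[2] after rotate(0, 90): config: θ0=270°, θ1=0°, e=1
[3] after rotate(0, 90): config: θ0=0°, θ1=0°, e=1
[4] after extend(-1): config: θ0=0°, θ1=0°, e=0
[5] after rotate(0, 90): config: θ0=90°, θ1=0°, e=0
[6] after rotate(1, 180): config: θ0=90°, θ1=180°, e=0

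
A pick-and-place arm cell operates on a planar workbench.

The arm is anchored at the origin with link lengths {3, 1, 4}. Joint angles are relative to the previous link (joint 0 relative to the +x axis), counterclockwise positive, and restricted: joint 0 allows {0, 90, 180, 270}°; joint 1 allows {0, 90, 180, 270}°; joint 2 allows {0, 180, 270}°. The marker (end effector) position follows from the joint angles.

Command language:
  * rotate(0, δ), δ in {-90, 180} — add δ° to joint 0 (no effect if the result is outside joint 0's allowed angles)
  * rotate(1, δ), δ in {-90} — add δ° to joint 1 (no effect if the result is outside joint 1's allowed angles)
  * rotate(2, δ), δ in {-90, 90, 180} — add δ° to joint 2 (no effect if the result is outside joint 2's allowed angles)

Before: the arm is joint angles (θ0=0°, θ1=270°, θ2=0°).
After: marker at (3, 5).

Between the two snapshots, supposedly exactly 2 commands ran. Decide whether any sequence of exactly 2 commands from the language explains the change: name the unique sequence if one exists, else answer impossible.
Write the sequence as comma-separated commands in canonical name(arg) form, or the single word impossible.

rotate(1, -90), rotate(1, -90)

start: joint angles (θ0=0°, θ1=270°, θ2=0°)
t=1 rotate(1, -90) ⇒ joint angles (θ0=0°, θ1=180°, θ2=0°)
t=2 rotate(1, -90) ⇒ joint angles (θ0=0°, θ1=90°, θ2=0°)
no other 2-command option fits: unique.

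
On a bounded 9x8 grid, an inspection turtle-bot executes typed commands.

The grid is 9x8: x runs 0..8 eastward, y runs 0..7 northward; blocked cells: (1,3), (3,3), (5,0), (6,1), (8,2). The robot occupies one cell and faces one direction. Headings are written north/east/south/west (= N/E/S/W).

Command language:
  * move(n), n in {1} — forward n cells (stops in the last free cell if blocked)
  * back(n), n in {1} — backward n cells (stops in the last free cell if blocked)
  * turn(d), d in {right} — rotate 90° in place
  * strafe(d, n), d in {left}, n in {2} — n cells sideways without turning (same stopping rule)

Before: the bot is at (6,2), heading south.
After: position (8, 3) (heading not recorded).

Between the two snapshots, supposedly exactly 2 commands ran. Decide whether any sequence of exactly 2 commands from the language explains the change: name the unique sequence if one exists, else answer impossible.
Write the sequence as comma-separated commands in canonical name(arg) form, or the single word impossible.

key: running strafe(left, 2) before back(1) would end elsewhere — order is forced
start: at (6,2), heading south
1. back(1) → at (6,3), heading south
2. strafe(left, 2) → at (8,3), heading south
no rival 2-sequence matches.

back(1), strafe(left, 2)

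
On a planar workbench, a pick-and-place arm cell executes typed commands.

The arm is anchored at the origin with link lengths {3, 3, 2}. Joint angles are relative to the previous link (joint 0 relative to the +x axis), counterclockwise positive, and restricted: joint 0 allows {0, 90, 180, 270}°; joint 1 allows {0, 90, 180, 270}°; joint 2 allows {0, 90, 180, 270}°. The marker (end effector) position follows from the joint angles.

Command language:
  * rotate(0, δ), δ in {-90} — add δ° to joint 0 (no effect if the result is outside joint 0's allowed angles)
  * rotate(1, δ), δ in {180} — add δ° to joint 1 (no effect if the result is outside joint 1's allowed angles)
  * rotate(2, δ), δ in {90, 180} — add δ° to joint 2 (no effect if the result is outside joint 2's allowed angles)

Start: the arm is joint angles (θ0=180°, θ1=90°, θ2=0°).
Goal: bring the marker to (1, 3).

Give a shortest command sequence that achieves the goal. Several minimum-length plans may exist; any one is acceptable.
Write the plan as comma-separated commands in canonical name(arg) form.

begin: joint angles (θ0=180°, θ1=90°, θ2=0°)
1. rotate(2, 90) → joint angles (θ0=180°, θ1=90°, θ2=90°)
2. rotate(0, -90) → joint angles (θ0=90°, θ1=90°, θ2=90°)
3. rotate(0, -90) → joint angles (θ0=0°, θ1=90°, θ2=90°)
no 2-step plan works, so 3 is optimal.

rotate(2, 90), rotate(0, -90), rotate(0, -90)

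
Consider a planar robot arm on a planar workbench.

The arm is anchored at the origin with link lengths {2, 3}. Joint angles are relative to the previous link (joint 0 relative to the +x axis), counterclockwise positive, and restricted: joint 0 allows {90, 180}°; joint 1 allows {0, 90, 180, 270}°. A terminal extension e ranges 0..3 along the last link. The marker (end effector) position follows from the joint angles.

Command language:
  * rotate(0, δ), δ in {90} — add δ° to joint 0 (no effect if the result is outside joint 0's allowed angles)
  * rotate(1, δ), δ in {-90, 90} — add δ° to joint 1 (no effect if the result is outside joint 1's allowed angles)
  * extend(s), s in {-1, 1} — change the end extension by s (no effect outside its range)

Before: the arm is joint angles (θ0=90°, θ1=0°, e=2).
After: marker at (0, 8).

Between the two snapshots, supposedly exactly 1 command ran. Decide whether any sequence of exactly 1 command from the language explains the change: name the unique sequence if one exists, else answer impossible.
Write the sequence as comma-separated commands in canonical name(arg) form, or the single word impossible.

from: joint angles (θ0=90°, θ1=0°, e=2)
[1] after extend(1): joint angles (θ0=90°, θ1=0°, e=3)
no rival 1-sequence matches.

extend(1)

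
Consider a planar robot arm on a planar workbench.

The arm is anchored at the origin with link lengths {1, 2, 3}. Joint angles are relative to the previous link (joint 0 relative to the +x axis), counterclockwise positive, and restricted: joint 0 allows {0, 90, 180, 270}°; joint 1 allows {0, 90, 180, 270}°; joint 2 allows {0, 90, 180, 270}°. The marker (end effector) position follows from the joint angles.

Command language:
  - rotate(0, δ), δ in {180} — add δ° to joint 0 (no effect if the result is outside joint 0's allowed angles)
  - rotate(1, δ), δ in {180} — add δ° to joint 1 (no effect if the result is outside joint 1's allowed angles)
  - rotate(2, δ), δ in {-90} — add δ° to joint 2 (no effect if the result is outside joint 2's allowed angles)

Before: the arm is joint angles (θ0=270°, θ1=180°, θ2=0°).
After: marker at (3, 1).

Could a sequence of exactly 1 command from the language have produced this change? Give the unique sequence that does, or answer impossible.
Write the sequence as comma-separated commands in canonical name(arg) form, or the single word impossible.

rotate(2, -90)

begin: joint angles (θ0=270°, θ1=180°, θ2=0°)
t=1 rotate(2, -90) ⇒ joint angles (θ0=270°, θ1=180°, θ2=270°)
uniquely the one of 3 1-step routes that fits.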